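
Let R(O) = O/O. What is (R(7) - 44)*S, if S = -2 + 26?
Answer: -1032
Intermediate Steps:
R(O) = 1
S = 24
(R(7) - 44)*S = (1 - 44)*24 = -43*24 = -1032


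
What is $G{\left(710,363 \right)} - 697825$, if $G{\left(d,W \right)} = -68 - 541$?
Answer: $-698434$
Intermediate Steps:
$G{\left(d,W \right)} = -609$ ($G{\left(d,W \right)} = -68 - 541 = -609$)
$G{\left(710,363 \right)} - 697825 = -609 - 697825 = -698434$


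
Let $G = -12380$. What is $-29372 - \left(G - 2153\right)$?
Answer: $-14839$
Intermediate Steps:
$-29372 - \left(G - 2153\right) = -29372 - \left(-12380 - 2153\right) = -29372 - -14533 = -29372 + 14533 = -14839$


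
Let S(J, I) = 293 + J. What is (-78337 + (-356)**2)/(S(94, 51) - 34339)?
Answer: -48399/33952 ≈ -1.4255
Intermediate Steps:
(-78337 + (-356)**2)/(S(94, 51) - 34339) = (-78337 + (-356)**2)/((293 + 94) - 34339) = (-78337 + 126736)/(387 - 34339) = 48399/(-33952) = 48399*(-1/33952) = -48399/33952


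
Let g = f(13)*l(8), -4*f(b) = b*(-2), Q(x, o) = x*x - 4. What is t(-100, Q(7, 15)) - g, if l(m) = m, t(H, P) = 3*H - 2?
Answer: -354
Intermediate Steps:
Q(x, o) = -4 + x**2 (Q(x, o) = x**2 - 4 = -4 + x**2)
f(b) = b/2 (f(b) = -b*(-2)/4 = -(-1)*b/2 = b/2)
t(H, P) = -2 + 3*H
g = 52 (g = ((1/2)*13)*8 = (13/2)*8 = 52)
t(-100, Q(7, 15)) - g = (-2 + 3*(-100)) - 1*52 = (-2 - 300) - 52 = -302 - 52 = -354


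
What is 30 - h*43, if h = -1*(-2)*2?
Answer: -142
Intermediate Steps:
h = 4 (h = 2*2 = 4)
30 - h*43 = 30 - 1*4*43 = 30 - 4*43 = 30 - 172 = -142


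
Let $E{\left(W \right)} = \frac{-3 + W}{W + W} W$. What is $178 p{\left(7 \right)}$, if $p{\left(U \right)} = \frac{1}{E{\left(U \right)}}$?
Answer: $89$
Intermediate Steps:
$E{\left(W \right)} = - \frac{3}{2} + \frac{W}{2}$ ($E{\left(W \right)} = \frac{-3 + W}{2 W} W = - \frac{3}{2} + \frac{W}{2}$)
$p{\left(U \right)} = \frac{1}{- \frac{3}{2} + \frac{U}{2}}$
$178 p{\left(7 \right)} = 178 \frac{2}{-3 + 7} = 178 \cdot \frac{2}{4} = 178 \cdot 2 \cdot \frac{1}{4} = 178 \cdot \frac{1}{2} = 89$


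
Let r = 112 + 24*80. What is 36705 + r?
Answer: 38737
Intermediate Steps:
r = 2032 (r = 112 + 1920 = 2032)
36705 + r = 36705 + 2032 = 38737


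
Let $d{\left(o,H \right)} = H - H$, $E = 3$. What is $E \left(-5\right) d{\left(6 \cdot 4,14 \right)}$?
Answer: $0$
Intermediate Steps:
$d{\left(o,H \right)} = 0$
$E \left(-5\right) d{\left(6 \cdot 4,14 \right)} = 3 \left(-5\right) 0 = \left(-15\right) 0 = 0$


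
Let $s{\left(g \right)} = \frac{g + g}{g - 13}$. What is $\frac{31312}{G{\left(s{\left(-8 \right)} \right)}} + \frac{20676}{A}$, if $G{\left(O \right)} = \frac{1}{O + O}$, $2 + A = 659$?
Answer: $\frac{24397692}{511} \approx 47745.0$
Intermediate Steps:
$A = 657$ ($A = -2 + 659 = 657$)
$s{\left(g \right)} = \frac{2 g}{-13 + g}$
$G{\left(O \right)} = \frac{1}{2 O}$
$\frac{31312}{G{\left(s{\left(-8 \right)} \right)}} + \frac{20676}{A} = \frac{31312}{\frac{1}{2} \frac{1}{2 \left(-8\right) \frac{1}{-13 - 8}}} + \frac{20676}{657} = \frac{31312}{\frac{1}{2} \frac{1}{2 \left(-8\right) \frac{1}{-21}}} + 20676 \cdot \frac{1}{657} = \frac{31312}{\frac{1}{2} \frac{1}{2 \left(-8\right) \left(- \frac{1}{21}\right)}} + \frac{6892}{219} = \frac{31312}{\frac{1}{2} \frac{1}{\frac{16}{21}}} + \frac{6892}{219} = \frac{31312}{\frac{1}{2} \cdot \frac{21}{16}} + \frac{6892}{219} = \frac{31312}{\frac{21}{32}} + \frac{6892}{219} = 31312 \cdot \frac{32}{21} + \frac{6892}{219} = \frac{1001984}{21} + \frac{6892}{219} = \frac{24397692}{511}$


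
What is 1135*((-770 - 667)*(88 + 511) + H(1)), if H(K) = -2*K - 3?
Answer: -976971680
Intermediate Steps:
H(K) = -3 - 2*K
1135*((-770 - 667)*(88 + 511) + H(1)) = 1135*((-770 - 667)*(88 + 511) + (-3 - 2*1)) = 1135*(-1437*599 + (-3 - 2)) = 1135*(-860763 - 5) = 1135*(-860768) = -976971680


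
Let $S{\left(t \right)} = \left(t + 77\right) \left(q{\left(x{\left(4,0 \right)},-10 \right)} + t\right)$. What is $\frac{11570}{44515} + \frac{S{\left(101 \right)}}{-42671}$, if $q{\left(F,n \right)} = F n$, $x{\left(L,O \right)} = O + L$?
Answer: $\frac{2071920}{379899913} \approx 0.0054539$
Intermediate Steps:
$x{\left(L,O \right)} = L + O$
$S{\left(t \right)} = \left(-40 + t\right) \left(77 + t\right)$ ($S{\left(t \right)} = \left(t + 77\right) \left(\left(4 + 0\right) \left(-10\right) + t\right) = \left(77 + t\right) \left(4 \left(-10\right) + t\right) = \left(77 + t\right) \left(-40 + t\right) = \left(-40 + t\right) \left(77 + t\right)$)
$\frac{11570}{44515} + \frac{S{\left(101 \right)}}{-42671} = \frac{11570}{44515} + \frac{-3080 + 101^{2} + 37 \cdot 101}{-42671} = 11570 \cdot \frac{1}{44515} + \left(-3080 + 10201 + 3737\right) \left(- \frac{1}{42671}\right) = \frac{2314}{8903} + 10858 \left(- \frac{1}{42671}\right) = \frac{2314}{8903} - \frac{10858}{42671} = \frac{2071920}{379899913}$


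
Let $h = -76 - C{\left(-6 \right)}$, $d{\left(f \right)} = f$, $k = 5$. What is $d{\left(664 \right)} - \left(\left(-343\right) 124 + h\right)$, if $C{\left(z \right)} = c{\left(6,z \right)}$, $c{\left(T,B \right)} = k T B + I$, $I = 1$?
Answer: $43093$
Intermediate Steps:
$c{\left(T,B \right)} = 1 + 5 B T$ ($c{\left(T,B \right)} = 5 T B + 1 = 5 B T + 1 = 1 + 5 B T$)
$C{\left(z \right)} = 1 + 30 z$ ($C{\left(z \right)} = 1 + 5 z 6 = 1 + 30 z$)
$h = 103$ ($h = -76 - \left(1 + 30 \left(-6\right)\right) = -76 - \left(1 - 180\right) = -76 - -179 = -76 + 179 = 103$)
$d{\left(664 \right)} - \left(\left(-343\right) 124 + h\right) = 664 - \left(\left(-343\right) 124 + 103\right) = 664 - \left(-42532 + 103\right) = 664 - -42429 = 664 + 42429 = 43093$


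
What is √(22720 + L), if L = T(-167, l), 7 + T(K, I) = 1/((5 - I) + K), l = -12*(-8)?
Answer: √1511867874/258 ≈ 150.71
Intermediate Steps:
l = 96
T(K, I) = -7 + 1/(5 + K - I) (T(K, I) = -7 + 1/((5 - I) + K) = -7 + 1/(5 + K - I))
L = -1807/258 (L = (-34 - 7*(-167) + 7*96)/(5 - 167 - 1*96) = (-34 + 1169 + 672)/(5 - 167 - 96) = 1807/(-258) = -1/258*1807 = -1807/258 ≈ -7.0039)
√(22720 + L) = √(22720 - 1807/258) = √(5859953/258) = √1511867874/258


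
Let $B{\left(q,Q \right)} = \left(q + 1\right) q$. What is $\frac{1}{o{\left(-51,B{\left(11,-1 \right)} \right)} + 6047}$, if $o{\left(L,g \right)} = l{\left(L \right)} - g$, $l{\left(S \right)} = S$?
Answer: $\frac{1}{5864} \approx 0.00017053$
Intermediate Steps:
$B{\left(q,Q \right)} = q \left(1 + q\right)$ ($B{\left(q,Q \right)} = \left(1 + q\right) q = q \left(1 + q\right)$)
$o{\left(L,g \right)} = L - g$
$\frac{1}{o{\left(-51,B{\left(11,-1 \right)} \right)} + 6047} = \frac{1}{\left(-51 - 11 \left(1 + 11\right)\right) + 6047} = \frac{1}{\left(-51 - 11 \cdot 12\right) + 6047} = \frac{1}{\left(-51 - 132\right) + 6047} = \frac{1}{-183 + 6047} = \frac{1}{5864}$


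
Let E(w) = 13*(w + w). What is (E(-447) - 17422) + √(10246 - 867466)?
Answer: -29044 + 2*I*√214305 ≈ -29044.0 + 925.86*I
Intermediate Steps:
E(w) = 26*w (E(w) = 13*(2*w) = 26*w)
(E(-447) - 17422) + √(10246 - 867466) = (26*(-447) - 17422) + √(10246 - 867466) = (-11622 - 17422) + √(-857220) = -29044 + 2*I*√214305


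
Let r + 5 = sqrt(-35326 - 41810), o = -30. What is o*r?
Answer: 150 - 120*I*sqrt(4821) ≈ 150.0 - 8332.0*I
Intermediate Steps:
r = -5 + 4*I*sqrt(4821) (r = -5 + sqrt(-35326 - 41810) = -5 + sqrt(-77136) = -5 + 4*I*sqrt(4821) ≈ -5.0 + 277.73*I)
o*r = -30*(-5 + 4*I*sqrt(4821)) = 150 - 120*I*sqrt(4821)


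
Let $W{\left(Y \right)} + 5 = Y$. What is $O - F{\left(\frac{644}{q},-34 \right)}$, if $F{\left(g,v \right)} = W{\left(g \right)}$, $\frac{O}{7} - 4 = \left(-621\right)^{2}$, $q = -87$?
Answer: $\frac{234858884}{87} \approx 2.6995 \cdot 10^{6}$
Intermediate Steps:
$W{\left(Y \right)} = -5 + Y$
$O = 2699515$ ($O = 28 + 7 \left(-621\right)^{2} = 28 + 7 \cdot 385641 = 28 + 2699487 = 2699515$)
$F{\left(g,v \right)} = -5 + g$
$O - F{\left(\frac{644}{q},-34 \right)} = 2699515 - \left(-5 + \frac{644}{-87}\right) = 2699515 - \left(-5 + 644 \left(- \frac{1}{87}\right)\right) = 2699515 - \left(-5 - \frac{644}{87}\right) = 2699515 - - \frac{1079}{87} = 2699515 + \frac{1079}{87} = \frac{234858884}{87}$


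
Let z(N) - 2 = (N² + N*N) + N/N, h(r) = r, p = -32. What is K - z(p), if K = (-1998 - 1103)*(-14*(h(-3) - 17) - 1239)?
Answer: 2971808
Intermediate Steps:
z(N) = 3 + 2*N² (z(N) = 2 + ((N² + N*N) + N/N) = 2 + ((N² + N²) + 1) = 2 + (2*N² + 1) = 2 + (1 + 2*N²) = 3 + 2*N²)
K = 2973859 (K = (-1998 - 1103)*(-14*(-3 - 17) - 1239) = -3101*(-14*(-20) - 1239) = -3101*(280 - 1239) = -3101*(-959) = 2973859)
K - z(p) = 2973859 - (3 + 2*(-32)²) = 2973859 - (3 + 2*1024) = 2973859 - (3 + 2048) = 2973859 - 1*2051 = 2973859 - 2051 = 2971808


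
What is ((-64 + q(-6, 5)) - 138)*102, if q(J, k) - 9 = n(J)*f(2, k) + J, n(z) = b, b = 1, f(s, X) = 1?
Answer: -20196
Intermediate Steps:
n(z) = 1
q(J, k) = 10 + J (q(J, k) = 9 + (1*1 + J) = 9 + (1 + J) = 10 + J)
((-64 + q(-6, 5)) - 138)*102 = ((-64 + (10 - 6)) - 138)*102 = ((-64 + 4) - 138)*102 = (-60 - 138)*102 = -198*102 = -20196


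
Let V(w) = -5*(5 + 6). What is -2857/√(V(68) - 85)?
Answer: 2857*I*√35/70 ≈ 241.46*I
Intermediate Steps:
V(w) = -55 (V(w) = -5*11 = -55)
-2857/√(V(68) - 85) = -2857/√(-55 - 85) = -2857*(-I*√35/70) = -(-2857)*I*√35/70 = 2857*I*√35/70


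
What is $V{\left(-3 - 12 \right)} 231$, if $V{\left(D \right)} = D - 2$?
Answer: $-3927$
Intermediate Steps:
$V{\left(D \right)} = -2 + D$ ($V{\left(D \right)} = D - 2 = -2 + D$)
$V{\left(-3 - 12 \right)} 231 = \left(-2 - 15\right) 231 = \left(-17\right) 231 = -3927$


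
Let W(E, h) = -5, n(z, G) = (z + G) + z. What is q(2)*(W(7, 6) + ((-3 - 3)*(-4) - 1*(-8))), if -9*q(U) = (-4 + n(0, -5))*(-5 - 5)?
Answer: -270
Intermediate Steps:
n(z, G) = G + 2*z (n(z, G) = (G + z) + z = G + 2*z)
q(U) = -10 (q(U) = -(-4 + (-5 + 2*0))*(-5 - 5)/9 = -(-4 + (-5 + 0))*(-10)/9 = -(-4 - 5)*(-10)/9 = -(-1)*(-10) = -⅑*90 = -10)
q(2)*(W(7, 6) + ((-3 - 3)*(-4) - 1*(-8))) = -10*(-5 + ((-3 - 3)*(-4) - 1*(-8))) = -10*(-5 + (-6*(-4) + 8)) = -10*(-5 + (24 + 8)) = -10*(-5 + 32) = -10*27 = -270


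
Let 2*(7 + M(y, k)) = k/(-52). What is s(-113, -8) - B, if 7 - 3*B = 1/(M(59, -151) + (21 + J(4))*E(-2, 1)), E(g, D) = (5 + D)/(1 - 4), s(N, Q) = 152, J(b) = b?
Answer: 2593769/17331 ≈ 149.66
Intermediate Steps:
M(y, k) = -7 - k/104 (M(y, k) = -7 + (k/(-52))/2 = -7 + (k*(-1/52))/2 = -7 + (-k/52)/2 = -7 - k/104)
E(g, D) = -5/3 - D/3 (E(g, D) = (5 + D)/(-3) = (5 + D)*(-⅓) = -5/3 - D/3)
B = 40543/17331 (B = 7/3 - 1/(3*((-7 - 1/104*(-151)) + (21 + 4)*(-5/3 - ⅓*1))) = 7/3 - 1/(3*((-7 + 151/104) + 25*(-5/3 - ⅓))) = 7/3 - 1/(3*(-577/104 + 25*(-2))) = 7/3 - 1/(3*(-577/104 - 50)) = 7/3 - 1/(3*(-5777/104)) = 7/3 - ⅓*(-104/5777) = 7/3 + 104/17331 = 40543/17331 ≈ 2.3393)
s(-113, -8) - B = 152 - 1*40543/17331 = 152 - 40543/17331 = 2593769/17331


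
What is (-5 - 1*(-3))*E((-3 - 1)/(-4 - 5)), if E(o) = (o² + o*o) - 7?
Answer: 1070/81 ≈ 13.210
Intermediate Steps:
E(o) = -7 + 2*o² (E(o) = (o² + o²) - 7 = 2*o² - 7 = -7 + 2*o²)
(-5 - 1*(-3))*E((-3 - 1)/(-4 - 5)) = (-5 - 1*(-3))*(-7 + 2*((-3 - 1)/(-4 - 5))²) = (-5 + 3)*(-7 + 2*(-4/(-9))²) = -2*(-7 + 2*(-4*(-⅑))²) = -2*(-7 + 2*(4/9)²) = -2*(-7 + 2*(16/81)) = -2*(-7 + 32/81) = -2*(-535/81) = 1070/81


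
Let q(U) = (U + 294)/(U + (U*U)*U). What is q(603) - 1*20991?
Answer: -118010772247/5621970 ≈ -20991.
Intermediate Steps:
q(U) = (294 + U)/(U + U³) (q(U) = (294 + U)/(U + U²*U) = (294 + U)/(U + U³))
q(603) - 1*20991 = (294 + 603)/(603 + 603³) - 1*20991 = 897/(603 + 219256227) - 20991 = 897/219256830 - 20991 = (1/219256830)*897 - 20991 = 23/5621970 - 20991 = -118010772247/5621970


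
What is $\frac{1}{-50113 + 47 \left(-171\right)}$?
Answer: $- \frac{1}{58150} \approx -1.7197 \cdot 10^{-5}$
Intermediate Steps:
$\frac{1}{-50113 + 47 \left(-171\right)} = \frac{1}{-50113 - 8037} = \frac{1}{-58150} = - \frac{1}{58150}$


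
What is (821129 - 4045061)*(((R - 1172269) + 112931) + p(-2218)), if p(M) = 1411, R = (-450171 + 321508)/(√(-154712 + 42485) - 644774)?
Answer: 1417936044548994654987108/415733623303 - 414800762916*I*√112227/415733623303 ≈ 3.4107e+12 - 334.25*I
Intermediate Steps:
R = -128663/(-644774 + I*√112227) (R = -128663/(√(-112227) - 644774) = -128663/(I*√112227 - 644774) = -128663/(-644774 + I*√112227) ≈ 0.19955 + 0.00010368*I)
(821129 - 4045061)*(((R - 1172269) + 112931) + p(-2218)) = (821129 - 4045061)*((((82958557162/415733623303 + 128663*I*√112227/415733623303) - 1172269) + 112931) + 1411) = -3223932*(((-487351555897227345/415733623303 + 128663*I*√112227/415733623303) + 112931) + 1411) = -3223932*((-440402342083996252/415733623303 + 128663*I*√112227/415733623303) + 1411) = -3223932*(-439815741941515719/415733623303 + 128663*I*√112227/415733623303) = 1417936044548994654987108/415733623303 - 414800762916*I*√112227/415733623303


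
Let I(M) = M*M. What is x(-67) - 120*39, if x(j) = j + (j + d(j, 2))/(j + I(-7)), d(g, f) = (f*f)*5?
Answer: -85399/18 ≈ -4744.4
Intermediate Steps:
I(M) = M**2
d(g, f) = 5*f**2 (d(g, f) = f**2*5 = 5*f**2)
x(j) = j + (20 + j)/(49 + j) (x(j) = j + (j + 5*2**2)/(j + (-7)**2) = j + (j + 5*4)/(j + 49) = j + (j + 20)/(49 + j) = j + (20 + j)/(49 + j))
x(-67) - 120*39 = (20 + (-67)**2 + 50*(-67))/(49 - 67) - 120*39 = (20 + 4489 - 3350)/(-18) - 4680 = -1/18*1159 - 4680 = -1159/18 - 4680 = -85399/18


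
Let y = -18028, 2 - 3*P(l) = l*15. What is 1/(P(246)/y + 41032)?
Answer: 13521/554794594 ≈ 2.4371e-5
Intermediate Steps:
P(l) = ⅔ - 5*l (P(l) = ⅔ - l*15/3 = ⅔ - 5*l)
1/(P(246)/y + 41032) = 1/((⅔ - 5*246)/(-18028) + 41032) = 1/((⅔ - 1230)*(-1/18028) + 41032) = 1/(-3688/3*(-1/18028) + 41032) = 1/(922/13521 + 41032) = 1/(554794594/13521) = 13521/554794594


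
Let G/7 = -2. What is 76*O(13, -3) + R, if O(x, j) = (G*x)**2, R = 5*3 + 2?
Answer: 2517441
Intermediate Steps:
G = -14 (G = 7*(-2) = -14)
R = 17 (R = 15 + 2 = 17)
O(x, j) = 196*x**2 (O(x, j) = (-14*x)**2 = 196*x**2)
76*O(13, -3) + R = 76*(196*13**2) + 17 = 76*(196*169) + 17 = 76*33124 + 17 = 2517424 + 17 = 2517441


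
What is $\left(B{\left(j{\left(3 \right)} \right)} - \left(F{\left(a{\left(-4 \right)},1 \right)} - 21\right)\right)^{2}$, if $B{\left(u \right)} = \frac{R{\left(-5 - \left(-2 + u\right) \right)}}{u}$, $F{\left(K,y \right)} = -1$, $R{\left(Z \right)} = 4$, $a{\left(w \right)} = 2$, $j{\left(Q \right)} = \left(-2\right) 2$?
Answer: $441$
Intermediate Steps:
$j{\left(Q \right)} = -4$
$B{\left(u \right)} = \frac{4}{u}$
$\left(B{\left(j{\left(3 \right)} \right)} - \left(F{\left(a{\left(-4 \right)},1 \right)} - 21\right)\right)^{2} = \left(\frac{4}{-4} - \left(-1 - 21\right)\right)^{2} = \left(4 \left(- \frac{1}{4}\right) - \left(-1 - 21\right)\right)^{2} = \left(-1 - -22\right)^{2} = \left(-1 + 22\right)^{2} = 21^{2} = 441$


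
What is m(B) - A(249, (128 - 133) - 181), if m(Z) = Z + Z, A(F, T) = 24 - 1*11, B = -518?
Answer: -1049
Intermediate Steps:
A(F, T) = 13 (A(F, T) = 24 - 11 = 13)
m(Z) = 2*Z
m(B) - A(249, (128 - 133) - 181) = 2*(-518) - 1*13 = -1036 - 13 = -1049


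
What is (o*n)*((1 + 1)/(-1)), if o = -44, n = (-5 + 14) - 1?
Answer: 704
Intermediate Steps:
n = 8 (n = 9 - 1 = 8)
(o*n)*((1 + 1)/(-1)) = (-44*8)*((1 + 1)/(-1)) = -(-352)*2 = -352*(-2) = 704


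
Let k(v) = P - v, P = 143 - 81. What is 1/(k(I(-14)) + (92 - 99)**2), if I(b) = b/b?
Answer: 1/110 ≈ 0.0090909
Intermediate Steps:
I(b) = 1
P = 62
k(v) = 62 - v
1/(k(I(-14)) + (92 - 99)**2) = 1/((62 - 1*1) + (92 - 99)**2) = 1/((62 - 1) + (-7)**2) = 1/(61 + 49) = 1/110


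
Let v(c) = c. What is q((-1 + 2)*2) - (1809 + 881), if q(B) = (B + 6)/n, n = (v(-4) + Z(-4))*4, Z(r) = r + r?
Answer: -16141/6 ≈ -2690.2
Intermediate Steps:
Z(r) = 2*r
n = -48 (n = (-4 + 2*(-4))*4 = (-4 - 8)*4 = -12*4 = -48)
q(B) = -⅛ - B/48 (q(B) = (B + 6)/(-48) = (6 + B)*(-1/48) = -⅛ - B/48)
q((-1 + 2)*2) - (1809 + 881) = (-⅛ - (-1 + 2)*2/48) - (1809 + 881) = (-⅛ - 2/48) - 1*2690 = (-⅛ - 1/48*2) - 2690 = (-⅛ - 1/24) - 2690 = -⅙ - 2690 = -16141/6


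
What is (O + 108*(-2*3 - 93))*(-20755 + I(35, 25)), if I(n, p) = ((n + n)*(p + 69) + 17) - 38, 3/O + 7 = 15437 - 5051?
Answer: 1575362273940/10379 ≈ 1.5178e+8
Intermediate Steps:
O = 3/10379 (O = 3/(-7 + (15437 - 5051)) = 3/(-7 + 10386) = 3/10379 ≈ 0.00028905)
I(n, p) = -21 + 2*n*(69 + p) (I(n, p) = ((2*n)*(69 + p) + 17) - 38 = (2*n*(69 + p) + 17) - 38 = (17 + 2*n*(69 + p)) - 38 = -21 + 2*n*(69 + p))
(O + 108*(-2*3 - 93))*(-20755 + I(35, 25)) = (3/10379 + 108*(-2*3 - 93))*(-20755 + (-21 + 138*35 + 2*35*25)) = (3/10379 + 108*(-6 - 93))*(-20755 + (-21 + 4830 + 1750)) = (3/10379 + 108*(-99))*(-20755 + 6559) = (3/10379 - 10692)*(-14196) = -110972265/10379*(-14196) = 1575362273940/10379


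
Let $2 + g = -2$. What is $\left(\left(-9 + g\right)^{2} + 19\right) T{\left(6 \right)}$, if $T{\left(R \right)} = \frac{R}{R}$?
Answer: $188$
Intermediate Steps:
$g = -4$ ($g = -2 - 2 = -4$)
$T{\left(R \right)} = 1$
$\left(\left(-9 + g\right)^{2} + 19\right) T{\left(6 \right)} = \left(\left(-9 - 4\right)^{2} + 19\right) 1 = \left(\left(-13\right)^{2} + 19\right) 1 = \left(169 + 19\right) 1 = 188 \cdot 1 = 188$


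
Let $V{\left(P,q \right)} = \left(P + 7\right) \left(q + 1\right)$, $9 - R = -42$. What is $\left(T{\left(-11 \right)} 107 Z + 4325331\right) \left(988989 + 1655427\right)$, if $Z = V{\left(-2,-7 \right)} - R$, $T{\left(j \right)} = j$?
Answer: $11690085189888$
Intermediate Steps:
$R = 51$ ($R = 9 - -42 = 9 + 42 = 51$)
$V{\left(P,q \right)} = \left(1 + q\right) \left(7 + P\right)$ ($V{\left(P,q \right)} = \left(7 + P\right) \left(1 + q\right) = \left(1 + q\right) \left(7 + P\right)$)
$Z = -81$ ($Z = \left(7 - 2 + 7 \left(-7\right) - -14\right) - 51 = \left(7 - 2 - 49 + 14\right) - 51 = -30 - 51 = -81$)
$\left(T{\left(-11 \right)} 107 Z + 4325331\right) \left(988989 + 1655427\right) = \left(\left(-11\right) 107 \left(-81\right) + 4325331\right) \left(988989 + 1655427\right) = \left(\left(-1177\right) \left(-81\right) + 4325331\right) 2644416 = \left(95337 + 4325331\right) 2644416 = 4420668 \cdot 2644416 = 11690085189888$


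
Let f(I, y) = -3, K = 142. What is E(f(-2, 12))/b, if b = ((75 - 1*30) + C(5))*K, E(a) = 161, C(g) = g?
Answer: 161/7100 ≈ 0.022676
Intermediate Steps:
b = 7100 (b = ((75 - 1*30) + 5)*142 = ((75 - 30) + 5)*142 = (45 + 5)*142 = 50*142 = 7100)
E(f(-2, 12))/b = 161/7100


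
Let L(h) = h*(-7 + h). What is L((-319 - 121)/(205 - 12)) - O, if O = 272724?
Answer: -10157908236/37249 ≈ -2.7270e+5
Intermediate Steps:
L((-319 - 121)/(205 - 12)) - O = ((-319 - 121)/(205 - 12))*(-7 + (-319 - 121)/(205 - 12)) - 1*272724 = (-440/193)*(-7 - 440/193) - 272724 = (-440*1/193)*(-7 - 440*1/193) - 272724 = -440*(-7 - 440/193)/193 - 272724 = -440/193*(-1791/193) - 272724 = 788040/37249 - 272724 = -10157908236/37249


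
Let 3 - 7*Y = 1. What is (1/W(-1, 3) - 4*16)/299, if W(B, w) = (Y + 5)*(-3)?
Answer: -547/2553 ≈ -0.21426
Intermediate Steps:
Y = 2/7 (Y = 3/7 - ⅐*1 = 3/7 - ⅐ = 2/7 ≈ 0.28571)
W(B, w) = -111/7 (W(B, w) = (2/7 + 5)*(-3) = (37/7)*(-3) = -111/7)
(1/W(-1, 3) - 4*16)/299 = (1/(-111/7) - 4*16)/299 = (-7/111 - 64)*(1/299) = -7111/111*1/299 = -547/2553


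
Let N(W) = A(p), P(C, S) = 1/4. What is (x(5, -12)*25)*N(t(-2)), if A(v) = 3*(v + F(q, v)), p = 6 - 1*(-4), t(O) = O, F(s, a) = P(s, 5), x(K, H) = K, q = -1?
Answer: 15375/4 ≈ 3843.8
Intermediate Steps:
P(C, S) = ¼
F(s, a) = ¼
p = 10 (p = 6 + 4 = 10)
A(v) = ¾ + 3*v (A(v) = 3*(v + ¼) = 3*(¼ + v) = ¾ + 3*v)
N(W) = 123/4 (N(W) = ¾ + 3*10 = ¾ + 30 = 123/4)
(x(5, -12)*25)*N(t(-2)) = (5*25)*(123/4) = 125*(123/4) = 15375/4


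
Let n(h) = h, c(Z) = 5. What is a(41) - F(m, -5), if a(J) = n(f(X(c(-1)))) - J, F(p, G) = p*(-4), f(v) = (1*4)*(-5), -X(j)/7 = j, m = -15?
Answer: -121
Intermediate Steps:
X(j) = -7*j
f(v) = -20 (f(v) = 4*(-5) = -20)
F(p, G) = -4*p
a(J) = -20 - J
a(41) - F(m, -5) = (-20 - 1*41) - (-4)*(-15) = (-20 - 41) - 1*60 = -61 - 60 = -121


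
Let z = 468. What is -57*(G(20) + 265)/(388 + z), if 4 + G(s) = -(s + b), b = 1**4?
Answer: -1710/107 ≈ -15.981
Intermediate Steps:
b = 1
G(s) = -5 - s (G(s) = -4 - (s + 1) = -4 - (1 + s) = -4 + (-1 - s) = -5 - s)
-57*(G(20) + 265)/(388 + z) = -57*((-5 - 1*20) + 265)/(388 + 468) = -57*((-5 - 20) + 265)/856 = -57*(-25 + 265)/856 = -13680/856 = -57*30/107 = -1710/107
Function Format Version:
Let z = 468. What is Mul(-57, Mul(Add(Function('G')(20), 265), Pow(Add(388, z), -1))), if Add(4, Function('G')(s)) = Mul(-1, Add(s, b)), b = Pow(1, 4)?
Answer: Rational(-1710, 107) ≈ -15.981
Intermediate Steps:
b = 1
Function('G')(s) = Add(-5, Mul(-1, s)) (Function('G')(s) = Add(-4, Mul(-1, Add(s, 1))) = Add(-4, Mul(-1, Add(1, s))) = Add(-4, Add(-1, Mul(-1, s))) = Add(-5, Mul(-1, s)))
Mul(-57, Mul(Add(Function('G')(20), 265), Pow(Add(388, z), -1))) = Mul(-57, Mul(Add(Add(-5, Mul(-1, 20)), 265), Pow(Add(388, 468), -1))) = Mul(-57, Mul(Add(Add(-5, -20), 265), Pow(856, -1))) = Mul(-57, Mul(Add(-25, 265), Rational(1, 856))) = Mul(-57, Mul(240, Rational(1, 856))) = Mul(-57, Rational(30, 107)) = Rational(-1710, 107)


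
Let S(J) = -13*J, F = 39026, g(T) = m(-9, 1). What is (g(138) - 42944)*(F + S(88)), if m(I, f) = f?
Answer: -1626766726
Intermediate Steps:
g(T) = 1
(g(138) - 42944)*(F + S(88)) = (1 - 42944)*(39026 - 13*88) = -42943*(39026 - 1144) = -42943*37882 = -1626766726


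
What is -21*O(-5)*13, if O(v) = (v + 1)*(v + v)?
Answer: -10920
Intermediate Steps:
O(v) = 2*v*(1 + v) (O(v) = (1 + v)*(2*v) = 2*v*(1 + v))
-21*O(-5)*13 = -42*(-5)*(1 - 5)*13 = -42*(-5)*(-4)*13 = -21*40*13 = -840*13 = -10920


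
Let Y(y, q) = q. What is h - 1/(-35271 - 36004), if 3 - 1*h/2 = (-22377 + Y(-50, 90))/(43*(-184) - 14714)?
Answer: 1083169946/268778025 ≈ 4.0300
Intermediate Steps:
h = 15197/3771 (h = 6 - 2*(-22377 + 90)/(43*(-184) - 14714) = 6 - (-44574)/(-7912 - 14714) = 6 - (-44574)/(-22626) = 6 - (-44574)*(-1)/22626 = 6 - 2*7429/7542 = 6 - 7429/3771 = 15197/3771 ≈ 4.0300)
h - 1/(-35271 - 36004) = 15197/3771 - 1/(-35271 - 36004) = 15197/3771 - 1/(-71275) = 15197/3771 - 1*(-1/71275) = 15197/3771 + 1/71275 = 1083169946/268778025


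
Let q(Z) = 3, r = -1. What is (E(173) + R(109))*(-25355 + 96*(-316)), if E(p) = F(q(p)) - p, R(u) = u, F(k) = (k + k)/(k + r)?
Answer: 3397151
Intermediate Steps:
F(k) = 2*k/(-1 + k) (F(k) = (k + k)/(k - 1) = (2*k)/(-1 + k) = 2*k/(-1 + k))
E(p) = 3 - p (E(p) = 2*3/(-1 + 3) - p = 2*3/2 - p = 2*3*(½) - p = 3 - p)
(E(173) + R(109))*(-25355 + 96*(-316)) = ((3 - 1*173) + 109)*(-25355 + 96*(-316)) = ((3 - 173) + 109)*(-25355 - 30336) = (-170 + 109)*(-55691) = -61*(-55691) = 3397151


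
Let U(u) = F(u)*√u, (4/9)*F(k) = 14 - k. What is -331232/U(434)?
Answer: 165616*√434/205065 ≈ 16.825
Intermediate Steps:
F(k) = 63/2 - 9*k/4 (F(k) = 9*(14 - k)/4 = 63/2 - 9*k/4)
U(u) = √u*(63/2 - 9*u/4) (U(u) = (63/2 - 9*u/4)*√u = √u*(63/2 - 9*u/4))
-331232/U(434) = -331232*2*√434/(1953*(14 - 1*434)) = -331232*2*√434/(1953*(14 - 434)) = -331232*(-√434/410130) = -(-165616)*√434/205065 = 165616*√434/205065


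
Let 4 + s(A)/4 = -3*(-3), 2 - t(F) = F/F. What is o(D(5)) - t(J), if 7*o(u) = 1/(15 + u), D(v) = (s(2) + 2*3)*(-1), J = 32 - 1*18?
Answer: -78/77 ≈ -1.0130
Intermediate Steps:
J = 14 (J = 32 - 18 = 14)
t(F) = 1 (t(F) = 2 - F/F = 2 - 1*1 = 2 - 1 = 1)
s(A) = 20 (s(A) = -16 + 4*(-3*(-3)) = -16 + 4*9 = -16 + 36 = 20)
D(v) = -26 (D(v) = (20 + 2*3)*(-1) = (20 + 6)*(-1) = 26*(-1) = -26)
o(u) = 1/(7*(15 + u))
o(D(5)) - t(J) = 1/(7*(15 - 26)) - 1*1 = (⅐)/(-11) - 1 = (⅐)*(-1/11) - 1 = -1/77 - 1 = -78/77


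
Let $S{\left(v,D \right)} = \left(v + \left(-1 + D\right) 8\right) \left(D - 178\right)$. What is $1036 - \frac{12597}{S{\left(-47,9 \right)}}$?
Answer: $\frac{13525}{13} \approx 1040.4$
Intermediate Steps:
$S{\left(v,D \right)} = \left(-178 + D\right) \left(-8 + v + 8 D\right)$ ($S{\left(v,D \right)} = \left(v + \left(-8 + 8 D\right)\right) \left(-178 + D\right) = \left(-8 + v + 8 D\right) \left(-178 + D\right) = \left(-178 + D\right) \left(-8 + v + 8 D\right)$)
$1036 - \frac{12597}{S{\left(-47,9 \right)}} = 1036 - \frac{12597}{1424 - 12888 - -8366 + 8 \cdot 9^{2} + 9 \left(-47\right)} = 1036 - \frac{12597}{1424 - 12888 + 8366 + 8 \cdot 81 - 423} = 1036 - \frac{12597}{1424 - 12888 + 8366 + 648 - 423} = 1036 - \frac{12597}{-2873} = 1036 - - \frac{57}{13} = 1036 + \frac{57}{13} = \frac{13525}{13}$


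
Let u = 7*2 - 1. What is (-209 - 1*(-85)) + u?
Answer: -111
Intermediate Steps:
u = 13 (u = 14 - 1 = 13)
(-209 - 1*(-85)) + u = (-209 - 1*(-85)) + 13 = (-209 + 85) + 13 = -124 + 13 = -111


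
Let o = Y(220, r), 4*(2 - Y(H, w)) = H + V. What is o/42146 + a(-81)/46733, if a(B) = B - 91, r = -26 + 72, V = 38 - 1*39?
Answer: -38857111/7878436072 ≈ -0.0049321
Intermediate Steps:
V = -1 (V = 38 - 39 = -1)
r = 46
a(B) = -91 + B
Y(H, w) = 9/4 - H/4 (Y(H, w) = 2 - (H - 1)/4 = 2 - (-1 + H)/4 = 2 + (¼ - H/4) = 9/4 - H/4)
o = -211/4 (o = 9/4 - ¼*220 = 9/4 - 55 = -211/4 ≈ -52.750)
o/42146 + a(-81)/46733 = -211/4/42146 + (-91 - 81)/46733 = -211/4*1/42146 - 172*1/46733 = -211/168584 - 172/46733 = -38857111/7878436072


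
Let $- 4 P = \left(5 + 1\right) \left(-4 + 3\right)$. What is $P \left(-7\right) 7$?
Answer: $- \frac{147}{2} \approx -73.5$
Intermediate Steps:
$P = \frac{3}{2}$ ($P = - \frac{\left(5 + 1\right) \left(-4 + 3\right)}{4} = - \frac{6 \left(-1\right)}{4} = \left(- \frac{1}{4}\right) \left(-6\right) = \frac{3}{2} \approx 1.5$)
$P \left(-7\right) 7 = \frac{3}{2} \left(-7\right) 7 = \left(- \frac{21}{2}\right) 7 = - \frac{147}{2}$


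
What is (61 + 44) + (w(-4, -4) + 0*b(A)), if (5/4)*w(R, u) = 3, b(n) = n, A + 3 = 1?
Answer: 537/5 ≈ 107.40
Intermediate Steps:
A = -2 (A = -3 + 1 = -2)
w(R, u) = 12/5 (w(R, u) = (⅘)*3 = 12/5)
(61 + 44) + (w(-4, -4) + 0*b(A)) = (61 + 44) + (12/5 + 0*(-2)) = 105 + (12/5 + 0) = 105 + 12/5 = 537/5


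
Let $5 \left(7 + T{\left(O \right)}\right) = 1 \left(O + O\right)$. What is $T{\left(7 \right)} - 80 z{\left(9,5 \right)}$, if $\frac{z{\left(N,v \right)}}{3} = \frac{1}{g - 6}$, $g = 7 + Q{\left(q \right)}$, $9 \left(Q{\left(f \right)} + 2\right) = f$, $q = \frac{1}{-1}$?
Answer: $\frac{1059}{5} \approx 211.8$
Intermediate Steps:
$q = -1$
$Q{\left(f \right)} = -2 + \frac{f}{9}$
$T{\left(O \right)} = -7 + \frac{2 O}{5}$ ($T{\left(O \right)} = -7 + \frac{1 \left(O + O\right)}{5} = -7 + \frac{1 \cdot 2 O}{5} = -7 + \frac{2 O}{5}$)
$g = \frac{44}{9}$ ($g = 7 + \left(-2 + \frac{1}{9} \left(-1\right)\right) = 7 - \frac{19}{9} = \frac{44}{9} \approx 4.8889$)
$z{\left(N,v \right)} = - \frac{27}{10}$ ($z{\left(N,v \right)} = \frac{3}{\frac{44}{9} - 6} = \frac{3}{- \frac{10}{9}} = 3 \left(- \frac{9}{10}\right) = - \frac{27}{10}$)
$T{\left(7 \right)} - 80 z{\left(9,5 \right)} = \left(-7 + \frac{2}{5} \cdot 7\right) - -216 = \left(-7 + \frac{14}{5}\right) + 216 = - \frac{21}{5} + 216 = \frac{1059}{5}$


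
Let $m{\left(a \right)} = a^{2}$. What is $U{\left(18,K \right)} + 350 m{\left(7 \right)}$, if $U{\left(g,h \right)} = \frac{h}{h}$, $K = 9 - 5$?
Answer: $17151$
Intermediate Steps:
$K = 4$ ($K = 9 - 5 = 4$)
$U{\left(g,h \right)} = 1$
$U{\left(18,K \right)} + 350 m{\left(7 \right)} = 1 + 350 \cdot 7^{2} = 1 + 350 \cdot 49 = 1 + 17150 = 17151$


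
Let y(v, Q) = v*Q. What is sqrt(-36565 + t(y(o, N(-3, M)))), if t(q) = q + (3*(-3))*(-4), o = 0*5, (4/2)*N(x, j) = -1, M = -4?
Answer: I*sqrt(36529) ≈ 191.13*I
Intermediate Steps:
N(x, j) = -1/2 (N(x, j) = (1/2)*(-1) = -1/2)
o = 0
y(v, Q) = Q*v
t(q) = 36 + q (t(q) = q - 9*(-4) = q + 36 = 36 + q)
sqrt(-36565 + t(y(o, N(-3, M)))) = sqrt(-36565 + (36 - 1/2*0)) = sqrt(-36565 + (36 + 0)) = sqrt(-36565 + 36) = sqrt(-36529) = I*sqrt(36529)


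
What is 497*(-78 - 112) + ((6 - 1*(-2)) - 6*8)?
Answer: -94470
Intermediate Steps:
497*(-78 - 112) + ((6 - 1*(-2)) - 6*8) = 497*(-190) + ((6 + 2) - 48) = -94430 + (8 - 48) = -94430 - 40 = -94470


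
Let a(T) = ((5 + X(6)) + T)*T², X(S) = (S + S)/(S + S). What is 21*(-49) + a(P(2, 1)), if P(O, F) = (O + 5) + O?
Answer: 186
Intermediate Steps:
X(S) = 1 (X(S) = (2*S)/((2*S)) = (2*S)*(1/(2*S)) = 1)
P(O, F) = 5 + 2*O (P(O, F) = (5 + O) + O = 5 + 2*O)
a(T) = T²*(6 + T) (a(T) = ((5 + 1) + T)*T² = (6 + T)*T² = T²*(6 + T))
21*(-49) + a(P(2, 1)) = 21*(-49) + (5 + 2*2)²*(6 + (5 + 2*2)) = -1029 + (5 + 4)²*(6 + (5 + 4)) = -1029 + 9²*(6 + 9) = -1029 + 81*15 = -1029 + 1215 = 186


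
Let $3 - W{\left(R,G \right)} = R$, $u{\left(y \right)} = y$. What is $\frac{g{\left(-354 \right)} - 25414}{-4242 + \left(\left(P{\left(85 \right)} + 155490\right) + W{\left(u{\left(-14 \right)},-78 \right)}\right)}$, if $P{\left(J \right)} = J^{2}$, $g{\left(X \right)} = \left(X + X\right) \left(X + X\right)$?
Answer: $\frac{47585}{15849} \approx 3.0024$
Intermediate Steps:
$W{\left(R,G \right)} = 3 - R$
$g{\left(X \right)} = 4 X^{2}$ ($g{\left(X \right)} = 2 X 2 X = 4 X^{2}$)
$\frac{g{\left(-354 \right)} - 25414}{-4242 + \left(\left(P{\left(85 \right)} + 155490\right) + W{\left(u{\left(-14 \right)},-78 \right)}\right)} = \frac{4 \left(-354\right)^{2} - 25414}{-4242 + \left(\left(85^{2} + 155490\right) + \left(3 - -14\right)\right)} = \frac{4 \cdot 125316 - 25414}{-4242 + \left(\left(7225 + 155490\right) + \left(3 + 14\right)\right)} = \frac{501264 - 25414}{-4242 + \left(162715 + 17\right)} = \frac{475850}{-4242 + 162732} = \frac{475850}{158490} = 475850 \cdot \frac{1}{158490} = \frac{47585}{15849}$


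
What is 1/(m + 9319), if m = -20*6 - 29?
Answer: 1/9170 ≈ 0.00010905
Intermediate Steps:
m = -149 (m = -120 - 29 = -149)
1/(m + 9319) = 1/(-149 + 9319) = 1/9170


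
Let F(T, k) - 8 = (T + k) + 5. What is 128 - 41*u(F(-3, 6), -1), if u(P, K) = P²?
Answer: -10368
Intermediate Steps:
F(T, k) = 13 + T + k (F(T, k) = 8 + ((T + k) + 5) = 8 + (5 + T + k) = 13 + T + k)
128 - 41*u(F(-3, 6), -1) = 128 - 41*(13 - 3 + 6)² = 128 - 41*16² = 128 - 41*256 = 128 - 10496 = -10368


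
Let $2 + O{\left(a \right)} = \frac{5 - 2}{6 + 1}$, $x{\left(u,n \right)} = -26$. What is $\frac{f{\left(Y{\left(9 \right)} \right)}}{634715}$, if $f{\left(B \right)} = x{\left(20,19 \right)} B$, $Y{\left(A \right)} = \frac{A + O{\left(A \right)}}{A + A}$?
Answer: $- \frac{676}{39987045} \approx -1.6905 \cdot 10^{-5}$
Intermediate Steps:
$O{\left(a \right)} = - \frac{11}{7}$ ($O{\left(a \right)} = -2 + \frac{5 - 2}{6 + 1} = -2 + \frac{3}{7} = - \frac{11}{7}$)
$Y{\left(A \right)} = \frac{- \frac{11}{7} + A}{2 A}$ ($Y{\left(A \right)} = \frac{A - \frac{11}{7}}{A + A} = \frac{- \frac{11}{7} + A}{2 A}$)
$f{\left(B \right)} = - 26 B$
$\frac{f{\left(Y{\left(9 \right)} \right)}}{634715} = \frac{\left(-26\right) \frac{-11 + 7 \cdot 9}{14 \cdot 9}}{634715} = - 26 \cdot \frac{1}{14} \cdot \frac{1}{9} \left(-11 + 63\right) \frac{1}{634715} = - 26 \cdot \frac{1}{14} \cdot \frac{1}{9} \cdot 52 \cdot \frac{1}{634715} = \left(-26\right) \frac{26}{63} \cdot \frac{1}{634715} = \left(- \frac{676}{63}\right) \frac{1}{634715} = - \frac{676}{39987045}$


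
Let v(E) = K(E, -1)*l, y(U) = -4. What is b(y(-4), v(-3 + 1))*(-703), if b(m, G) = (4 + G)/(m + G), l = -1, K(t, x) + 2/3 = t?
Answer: 3515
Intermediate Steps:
K(t, x) = -⅔ + t
v(E) = ⅔ - E (v(E) = (-⅔ + E)*(-1) = ⅔ - E)
b(m, G) = (4 + G)/(G + m)
b(y(-4), v(-3 + 1))*(-703) = ((4 + (⅔ - (-3 + 1)))/((⅔ - (-3 + 1)) - 4))*(-703) = ((4 + (⅔ - 1*(-2)))/((⅔ - 1*(-2)) - 4))*(-703) = ((4 + (⅔ + 2))/((⅔ + 2) - 4))*(-703) = ((4 + 8/3)/(8/3 - 4))*(-703) = ((20/3)/(-4/3))*(-703) = -¾*20/3*(-703) = -5*(-703) = 3515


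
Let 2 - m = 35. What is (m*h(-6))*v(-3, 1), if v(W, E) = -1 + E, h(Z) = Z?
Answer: 0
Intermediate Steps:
m = -33 (m = 2 - 1*35 = 2 - 35 = -33)
(m*h(-6))*v(-3, 1) = (-33*(-6))*(-1 + 1) = 198*0 = 0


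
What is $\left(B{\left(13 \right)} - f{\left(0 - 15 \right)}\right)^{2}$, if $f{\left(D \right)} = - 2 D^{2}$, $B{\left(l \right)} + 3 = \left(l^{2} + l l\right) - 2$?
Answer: $613089$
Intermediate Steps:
$B{\left(l \right)} = -5 + 2 l^{2}$ ($B{\left(l \right)} = -3 - \left(2 - l^{2} - l l\right) = -3 + \left(\left(l^{2} + l^{2}\right) - 2\right) = -3 + \left(2 l^{2} - 2\right) = -3 + \left(-2 + 2 l^{2}\right) = -5 + 2 l^{2}$)
$\left(B{\left(13 \right)} - f{\left(0 - 15 \right)}\right)^{2} = \left(\left(-5 + 2 \cdot 13^{2}\right) - - 2 \left(0 - 15\right)^{2}\right)^{2} = \left(\left(-5 + 2 \cdot 169\right) - - 2 \left(0 - 15\right)^{2}\right)^{2} = \left(\left(-5 + 338\right) - - 2 \left(-15\right)^{2}\right)^{2} = \left(333 - \left(-2\right) 225\right)^{2} = \left(333 - -450\right)^{2} = \left(333 + 450\right)^{2} = 783^{2} = 613089$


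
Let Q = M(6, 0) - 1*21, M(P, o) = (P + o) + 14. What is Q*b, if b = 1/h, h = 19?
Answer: -1/19 ≈ -0.052632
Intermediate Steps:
M(P, o) = 14 + P + o
Q = -1 (Q = (14 + 6 + 0) - 1*21 = 20 - 21 = -1)
b = 1/19 ≈ 0.052632
Q*b = -1*1/19 = -1/19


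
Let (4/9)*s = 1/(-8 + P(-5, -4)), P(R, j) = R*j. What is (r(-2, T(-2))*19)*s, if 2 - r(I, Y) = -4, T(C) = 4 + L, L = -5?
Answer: 171/8 ≈ 21.375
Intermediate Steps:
T(C) = -1 (T(C) = 4 - 5 = -1)
r(I, Y) = 6 (r(I, Y) = 2 - 1*(-4) = 2 + 4 = 6)
s = 3/16 (s = 9/(4*(-8 - 5*(-4))) = 9/(4*(-8 + 20)) = (9/4)/12 = (9/4)*(1/12) = 3/16 ≈ 0.18750)
(r(-2, T(-2))*19)*s = (6*19)*(3/16) = 114*(3/16) = 171/8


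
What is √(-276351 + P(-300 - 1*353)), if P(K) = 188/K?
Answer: I*√117838676323/653 ≈ 525.69*I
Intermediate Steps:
√(-276351 + P(-300 - 1*353)) = √(-276351 + 188/(-300 - 1*353)) = √(-276351 + 188/(-300 - 353)) = √(-276351 + 188/(-653)) = √(-276351 + 188*(-1/653)) = √(-276351 - 188/653) = √(-180457391/653) = I*√117838676323/653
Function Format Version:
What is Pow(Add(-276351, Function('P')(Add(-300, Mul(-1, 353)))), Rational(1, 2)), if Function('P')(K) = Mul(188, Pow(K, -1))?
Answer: Mul(Rational(1, 653), I, Pow(117838676323, Rational(1, 2))) ≈ Mul(525.69, I)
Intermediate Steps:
Pow(Add(-276351, Function('P')(Add(-300, Mul(-1, 353)))), Rational(1, 2)) = Pow(Add(-276351, Mul(188, Pow(Add(-300, Mul(-1, 353)), -1))), Rational(1, 2)) = Pow(Add(-276351, Mul(188, Pow(Add(-300, -353), -1))), Rational(1, 2)) = Pow(Add(-276351, Mul(188, Pow(-653, -1))), Rational(1, 2)) = Pow(Add(-276351, Mul(188, Rational(-1, 653))), Rational(1, 2)) = Pow(Add(-276351, Rational(-188, 653)), Rational(1, 2)) = Pow(Rational(-180457391, 653), Rational(1, 2)) = Mul(Rational(1, 653), I, Pow(117838676323, Rational(1, 2)))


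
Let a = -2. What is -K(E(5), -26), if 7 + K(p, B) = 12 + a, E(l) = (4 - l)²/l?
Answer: -3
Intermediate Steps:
E(l) = (4 - l)²/l
K(p, B) = 3 (K(p, B) = -7 + (12 - 2) = -7 + 10 = 3)
-K(E(5), -26) = -1*3 = -3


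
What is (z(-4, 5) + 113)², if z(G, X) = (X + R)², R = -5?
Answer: 12769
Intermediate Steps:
z(G, X) = (-5 + X)² (z(G, X) = (X - 5)² = (-5 + X)²)
(z(-4, 5) + 113)² = ((-5 + 5)² + 113)² = (0² + 113)² = (0 + 113)² = 113² = 12769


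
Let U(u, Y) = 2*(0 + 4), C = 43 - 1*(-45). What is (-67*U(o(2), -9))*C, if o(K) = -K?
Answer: -47168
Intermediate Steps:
C = 88 (C = 43 + 45 = 88)
U(u, Y) = 8 (U(u, Y) = 2*4 = 8)
(-67*U(o(2), -9))*C = -67*8*88 = -536*88 = -47168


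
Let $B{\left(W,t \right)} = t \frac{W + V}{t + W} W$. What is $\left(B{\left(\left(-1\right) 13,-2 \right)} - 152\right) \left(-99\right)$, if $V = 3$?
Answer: $13332$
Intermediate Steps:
$B{\left(W,t \right)} = \frac{W t \left(3 + W\right)}{W + t}$ ($B{\left(W,t \right)} = t \frac{W + 3}{t + W} W = t \frac{3 + W}{W + t} W = \frac{t \left(3 + W\right)}{W + t} W = \frac{W t \left(3 + W\right)}{W + t}$)
$\left(B{\left(\left(-1\right) 13,-2 \right)} - 152\right) \left(-99\right) = \left(\left(-1\right) 13 \left(-2\right) \frac{1}{\left(-1\right) 13 - 2} \left(3 - 13\right) - 152\right) \left(-99\right) = \left(\left(-13\right) \left(-2\right) \frac{1}{-13 - 2} \left(3 - 13\right) - 152\right) \left(-99\right) = \left(\left(-13\right) \left(-2\right) \frac{1}{-15} \left(-10\right) - 152\right) \left(-99\right) = \left(\left(-13\right) \left(-2\right) \left(- \frac{1}{15}\right) \left(-10\right) - 152\right) \left(-99\right) = \left(\frac{52}{3} - 152\right) \left(-99\right) = \left(- \frac{404}{3}\right) \left(-99\right) = 13332$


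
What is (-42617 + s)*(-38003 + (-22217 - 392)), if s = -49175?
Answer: 5563696704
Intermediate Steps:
(-42617 + s)*(-38003 + (-22217 - 392)) = (-42617 - 49175)*(-38003 + (-22217 - 392)) = -91792*(-38003 - 22609) = -91792*(-60612) = 5563696704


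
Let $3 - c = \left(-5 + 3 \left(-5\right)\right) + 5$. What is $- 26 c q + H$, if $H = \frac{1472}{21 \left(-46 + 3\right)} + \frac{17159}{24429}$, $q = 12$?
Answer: $- \frac{13767331367}{2451043} \approx -5616.9$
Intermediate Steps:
$H = - \frac{2273879}{2451043}$ ($H = \frac{1472}{21 \left(-43\right)} + 17159 \cdot \frac{1}{24429} = \frac{1472}{-903} + \frac{17159}{24429} = 1472 \left(- \frac{1}{903}\right) + \frac{17159}{24429} = - \frac{1472}{903} + \frac{17159}{24429} = - \frac{2273879}{2451043} \approx -0.92772$)
$c = 18$ ($c = 3 - \left(\left(-5 + 3 \left(-5\right)\right) + 5\right) = 3 - \left(\left(-5 - 15\right) + 5\right) = 3 - \left(-20 + 5\right) = 3 - -15 = 3 + 15 = 18$)
$- 26 c q + H = \left(-26\right) 18 \cdot 12 - \frac{2273879}{2451043} = \left(-468\right) 12 - \frac{2273879}{2451043} = -5616 - \frac{2273879}{2451043} = - \frac{13767331367}{2451043}$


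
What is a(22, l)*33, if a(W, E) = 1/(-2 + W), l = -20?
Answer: 33/20 ≈ 1.6500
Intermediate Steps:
a(22, l)*33 = 33/(-2 + 22) = 33/20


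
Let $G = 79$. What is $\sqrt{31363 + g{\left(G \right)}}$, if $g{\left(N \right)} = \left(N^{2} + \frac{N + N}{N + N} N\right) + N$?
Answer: $\sqrt{37762} \approx 194.32$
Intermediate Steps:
$g{\left(N \right)} = N^{2} + 2 N$ ($g{\left(N \right)} = \left(N^{2} + \frac{2 N}{2 N} N\right) + N = \left(N^{2} + 2 N \frac{1}{2 N} N\right) + N = \left(N^{2} + 1 N\right) + N = \left(N^{2} + N\right) + N = \left(N + N^{2}\right) + N = N^{2} + 2 N$)
$\sqrt{31363 + g{\left(G \right)}} = \sqrt{31363 + 79 \left(2 + 79\right)} = \sqrt{31363 + 79 \cdot 81} = \sqrt{31363 + 6399} = \sqrt{37762}$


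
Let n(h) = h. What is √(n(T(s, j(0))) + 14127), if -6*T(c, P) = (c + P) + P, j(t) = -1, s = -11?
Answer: 5*√20346/6 ≈ 118.87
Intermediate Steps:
T(c, P) = -P/3 - c/6 (T(c, P) = -((c + P) + P)/6 = -((P + c) + P)/6 = -(c + 2*P)/6 = -P/3 - c/6)
√(n(T(s, j(0))) + 14127) = √((-⅓*(-1) - ⅙*(-11)) + 14127) = √((⅓ + 11/6) + 14127) = √(13/6 + 14127) = √(84775/6) = 5*√20346/6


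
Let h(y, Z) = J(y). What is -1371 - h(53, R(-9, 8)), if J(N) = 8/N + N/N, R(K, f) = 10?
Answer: -72724/53 ≈ -1372.2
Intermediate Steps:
J(N) = 1 + 8/N (J(N) = 8/N + 1 = 1 + 8/N)
h(y, Z) = (8 + y)/y
-1371 - h(53, R(-9, 8)) = -1371 - (8 + 53)/53 = -1371 - 61/53 = -72724/53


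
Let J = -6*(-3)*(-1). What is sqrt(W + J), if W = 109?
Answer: sqrt(91) ≈ 9.5394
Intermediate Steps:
J = -18 (J = 18*(-1) = -18)
sqrt(W + J) = sqrt(109 - 18) = sqrt(91)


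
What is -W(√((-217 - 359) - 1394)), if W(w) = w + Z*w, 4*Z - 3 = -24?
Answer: 17*I*√1970/4 ≈ 188.64*I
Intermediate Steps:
Z = -21/4 (Z = ¾ + (-24)/4 = ¾ + (-6*4)/4 = ¾ + (¼)*(-24) = ¾ - 6 = -21/4 ≈ -5.2500)
W(w) = -17*w/4 (W(w) = w - 21*w/4 = -17*w/4)
-W(√((-217 - 359) - 1394)) = -(-17)*√((-217 - 359) - 1394)/4 = -(-17)*√(-576 - 1394)/4 = -(-17)*√(-1970)/4 = -(-17)*I*√1970/4 = 17*I*√1970/4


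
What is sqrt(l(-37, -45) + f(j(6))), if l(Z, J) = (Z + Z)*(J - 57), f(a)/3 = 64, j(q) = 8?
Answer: 6*sqrt(215) ≈ 87.977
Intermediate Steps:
f(a) = 192 (f(a) = 3*64 = 192)
l(Z, J) = 2*Z*(-57 + J) (l(Z, J) = (2*Z)*(-57 + J) = 2*Z*(-57 + J))
sqrt(l(-37, -45) + f(j(6))) = sqrt(2*(-37)*(-57 - 45) + 192) = sqrt(2*(-37)*(-102) + 192) = sqrt(7548 + 192) = sqrt(7740) = 6*sqrt(215)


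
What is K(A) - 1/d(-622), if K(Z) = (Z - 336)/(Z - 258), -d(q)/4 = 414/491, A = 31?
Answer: 616537/375912 ≈ 1.6401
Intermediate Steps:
d(q) = -1656/491
K(Z) = (-336 + Z)/(-258 + Z)
K(A) - 1/d(-622) = (-336 + 31)/(-258 + 31) - 1/(-1656/491) = -305/(-227) - 1*(-491/1656) = -1/227*(-305) + 491/1656 = 305/227 + 491/1656 = 616537/375912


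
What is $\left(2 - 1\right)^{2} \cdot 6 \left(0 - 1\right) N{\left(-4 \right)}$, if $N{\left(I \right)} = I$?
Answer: $24$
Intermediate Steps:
$\left(2 - 1\right)^{2} \cdot 6 \left(0 - 1\right) N{\left(-4 \right)} = \left(2 - 1\right)^{2} \cdot 6 \left(0 - 1\right) \left(-4\right) = 1^{2} \cdot 6 \left(\left(-1\right) \left(-4\right)\right) = 1 \cdot 6 \cdot 4 = 6 \cdot 4 = 24$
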